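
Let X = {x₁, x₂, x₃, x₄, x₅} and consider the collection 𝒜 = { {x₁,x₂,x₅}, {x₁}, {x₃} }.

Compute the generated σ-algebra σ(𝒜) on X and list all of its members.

Begin from { {}, {x₁}, {x₃}, {x₁,x₂,x₅}, X } (that is, 𝒜 plus ∅ and X).
Iteration 1 adds 5:
  {x₁,x₃}  = {x₃} ∪ {x₁}
  {x₃,x₄}  = ᶜ of {x₁,x₂,x₅}
  {x₁,x₂,x₃,x₅}  = {x₃} ∪ {x₁,x₂,x₅}
  {x₁,x₂,x₄,x₅}  = ᶜ of {x₃}
  {x₂,x₃,x₄,x₅}  = ᶜ of {x₁}
  — 10 sets.
Iteration 2 adds 3:
  {x₄}  = ᶜ of {x₁,x₂,x₃,x₅}
  {x₁,x₃,x₄}  = {x₃,x₄} ∪ {x₁,x₃}
  {x₂,x₄,x₅}  = ᶜ of {x₁,x₃}
  — 13 sets.
Iteration 3: 2 new —
  {x₁,x₄}  = {x₄} ∪ {x₁}
  {x₂,x₅}  = ᶜ of {x₁,x₃,x₄}
  — 15 sets.
Iteration 4: +1 →
  {x₂,x₃,x₅}  = ᶜ of {x₁,x₄}
  — 16 sets.
Iteration 5: already closed under ᶜ and ∪.

σ(𝒜) = { {}, {x₁}, {x₃}, {x₄}, {x₁,x₃}, {x₁,x₄}, {x₂,x₅}, {x₃,x₄}, {x₁,x₂,x₅}, {x₁,x₃,x₄}, {x₂,x₃,x₅}, {x₂,x₄,x₅}, {x₁,x₂,x₃,x₅}, {x₁,x₂,x₄,x₅}, {x₂,x₃,x₄,x₅}, X }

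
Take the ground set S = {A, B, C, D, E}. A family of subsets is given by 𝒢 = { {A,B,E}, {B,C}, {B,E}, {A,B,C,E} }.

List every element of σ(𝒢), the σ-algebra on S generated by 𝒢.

|σ(𝒢)| = 32.  σ(𝒢) = { {}, {A}, {B}, {C}, {D}, {E}, {A,B}, {A,C}, {A,D}, {A,E}, {B,C}, {B,D}, {B,E}, {C,D}, {C,E}, {D,E}, {A,B,C}, {A,B,D}, {A,B,E}, {A,C,D}, {A,C,E}, {A,D,E}, {B,C,D}, {B,C,E}, {B,D,E}, {C,D,E}, {A,B,C,D}, {A,B,C,E}, {A,B,D,E}, {A,C,D,E}, {B,C,D,E}, S }

Working:
Initial family (6 sets): { {}, {B,C}, {B,E}, {A,B,E}, {A,B,C,E}, S }.
Pass 1. New:
  {D}  = S∖{A,B,C,E}
  {C,D}  = S∖{A,B,E}
  {A,C,D}  = S∖{B,E}
  {A,D,E}  = S∖{B,C}
  {B,C,E}  = {B,E} ∪ {B,C}
Pass 2. New:
  {A,D}  = S∖{B,C,E}
  {B,C,D}  = {C,D} ∪ {B,C}
  {B,D,E}  = {B,E} ∪ {D}
  {A,B,C,D}  = {A,C,D} ∪ {B,C}
  {A,B,D,E}  = {A,D,E} ∪ {B,E}
  {A,C,D,E}  = {A,D,E} ∪ {C,D}
  {B,C,D,E}  = {B,E} ∪ {C,D}
Pass 3. New:
  {A}  = S∖{B,C,D,E}
  {B}  = S∖{A,C,D,E}
  {C}  = S∖{A,B,D,E}
  {E}  = S∖{A,B,C,D}
  {A,C}  = S∖{B,D,E}
  {A,E}  = S∖{B,C,D}
Pass 4 (8 new):
  {A,B}  = {B} ∪ {A}
  {B,D}  = {B} ∪ {D}
  {C,E}  = {E} ∪ {C}
  {D,E}  = {E} ∪ {D}
  {A,B,C}  = {B} ∪ {A,C}
  {A,B,D}  = {B} ∪ {A,D}
  {A,C,E}  = {E} ∪ {A,C}
  {C,D,E}  = {C,D} ∪ {E}
Pass 5: stable.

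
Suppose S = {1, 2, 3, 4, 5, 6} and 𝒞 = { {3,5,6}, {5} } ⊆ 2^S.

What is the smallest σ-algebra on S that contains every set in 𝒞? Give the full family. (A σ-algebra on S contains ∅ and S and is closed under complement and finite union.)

Take S₀ = 𝒞 ∪ {∅, S} = { {}, {5}, {3,5,6}, S }.
Iteration 1 adds 2:
  {1,2,4}  = ᶜ of {3,5,6}
  {1,2,3,4,6}  = ᶜ of {5}
  [6 total]
Iteration 2 adds 1:
  {1,2,4,5}  = {1,2,4} ∪ {5}
  [7 total]
Iteration 3 (1 new):
  {3,6}  = ᶜ of {1,2,4,5}
  [8 total]
Iteration 4: closed — nothing new.

σ(𝒞) = { {}, {5}, {3,6}, {1,2,4}, {3,5,6}, {1,2,4,5}, {1,2,3,4,6}, S }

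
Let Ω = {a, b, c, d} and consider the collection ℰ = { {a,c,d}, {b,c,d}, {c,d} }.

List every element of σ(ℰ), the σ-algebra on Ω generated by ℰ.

Take S₀ = ℰ ∪ {∅, Ω} = { ∅, {c,d}, {a,c,d}, {b,c,d}, Ω }.
Step 1 (3 new):
  {a}  = {b,c,d}ᶜ
  {b}  = {a,c,d}ᶜ
  {a,b}  = {c,d}ᶜ
  — 8 sets.
Step 2 adds nothing — fixpoint reached.

σ(ℰ) = { ∅, {a}, {b}, {a,b}, {c,d}, {a,c,d}, {b,c,d}, Ω }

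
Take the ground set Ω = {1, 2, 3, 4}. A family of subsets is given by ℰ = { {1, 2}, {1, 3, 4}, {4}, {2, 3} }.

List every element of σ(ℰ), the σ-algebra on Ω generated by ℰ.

|σ(ℰ)| = 16.  σ(ℰ) = { ∅, {1}, {2}, {3}, {4}, {1, 2}, {1, 3}, {1, 4}, {2, 3}, {2, 4}, {3, 4}, {1, 2, 3}, {1, 2, 4}, {1, 3, 4}, {2, 3, 4}, Ω }

Trace:
Begin from { ∅, {4}, {1, 2}, {2, 3}, {1, 3, 4}, Ω } (that is, ℰ plus ∅ and Ω).
Round 1: +6 →
  {2}  = Ω∖{1, 3, 4}
  {1, 4}  = Ω∖{2, 3}
  {3, 4}  = Ω∖{1, 2}
  {1, 2, 3}  = Ω∖{4}
  {1, 2, 4}  = {1, 2} ∪ {4}
  {2, 3, 4}  = {2, 3} ∪ {4}
  [12 total]
Round 2: +3 →
  {1}  = Ω∖{2, 3, 4}
  {3}  = Ω∖{1, 2, 4}
  {2, 4}  = {2} ∪ {4}
  [15 total]
Round 3 (1 new):
  {1, 3}  = Ω∖{2, 4}
  [16 total]
Round 4: closed — nothing new.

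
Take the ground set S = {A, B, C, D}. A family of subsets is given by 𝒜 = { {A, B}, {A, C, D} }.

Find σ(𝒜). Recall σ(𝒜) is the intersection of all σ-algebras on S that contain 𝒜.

σ(𝒜) (8 sets): { {}, {A}, {B}, {A, B}, {C, D}, {A, C, D}, {B, C, D}, S }

Trace:
Seed the family with 𝒜 together with ∅ and S: { {}, {A, B}, {A, C, D}, S }.
Round 1: 2 new —
  {B}  = {A, C, D}ᶜ
  {C, D}  = {A, B}ᶜ
  [6 total]
Round 2: 1 new —
  {B, C, D}  = {C, D} ∪ {B}
  [7 total]
Round 3 adds 1:
  {A}  = {B, C, D}ᶜ
  [8 total]
Round 4: already closed under ᶜ and ∪.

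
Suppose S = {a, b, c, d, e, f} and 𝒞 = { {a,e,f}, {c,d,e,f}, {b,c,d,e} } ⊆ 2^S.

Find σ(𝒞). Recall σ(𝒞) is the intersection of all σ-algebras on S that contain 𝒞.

|σ(𝒞)| = 32.  σ(𝒞) = { {}, {a}, {b}, {e}, {f}, {a,b}, {a,e}, {a,f}, {b,e}, {b,f}, {c,d}, {e,f}, {a,b,e}, {a,b,f}, {a,c,d}, {a,e,f}, {b,c,d}, {b,e,f}, {c,d,e}, {c,d,f}, {a,b,c,d}, {a,b,e,f}, {a,c,d,e}, {a,c,d,f}, {b,c,d,e}, {b,c,d,f}, {c,d,e,f}, {a,b,c,d,e}, {a,b,c,d,f}, {a,c,d,e,f}, {b,c,d,e,f}, S }

Working:
Seed the family with 𝒞 together with ∅ and S: { {}, {a,e,f}, {b,c,d,e}, {c,d,e,f}, S }.
Step 1: 5 new —
  {a,b}  = S∖{c,d,e,f}
  {a,f}  = S∖{b,c,d,e}
  {b,c,d}  = S∖{a,e,f}
  {a,c,d,e,f}  = {a,e,f} ∪ {c,d,e,f}
  {b,c,d,e,f}  = {c,d,e,f} ∪ {b,c,d,e}
Step 2 (7 new):
  {a}  = S∖{b,c,d,e,f}
  {b}  = S∖{a,c,d,e,f}
  {a,b,f}  = {a,b} ∪ {a,f}
  {a,b,c,d}  = {b,c,d} ∪ {a,b}
  {a,b,e,f}  = {a,b} ∪ {a,e,f}
  {a,b,c,d,e}  = {a,b} ∪ {b,c,d,e}
  {a,b,c,d,f}  = {b,c,d} ∪ {a,f}
Step 3 (5 new):
  {e}  = S∖{a,b,c,d,f}
  {f}  = S∖{a,b,c,d,e}
  {c,d}  = S∖{a,b,e,f}
  {e,f}  = S∖{a,b,c,d}
  {c,d,e}  = S∖{a,b,f}
Step 4. New:
  {a,e}  = {e} ∪ {a}
  {b,e}  = {b} ∪ {e}
  {b,f}  = {b} ∪ {f}
  {a,b,e}  = {a,b} ∪ {e}
  {a,c,d}  = {c,d} ∪ {a}
  {b,e,f}  = {e,f} ∪ {b}
  {c,d,f}  = {c,d} ∪ {f}
  {a,c,d,e}  = {c,d,e} ∪ {a}
  {a,c,d,f}  = {c,d} ∪ {a,f}
  {b,c,d,f}  = {b,c,d} ∪ {f}
Step 5: already closed under ᶜ and ∪.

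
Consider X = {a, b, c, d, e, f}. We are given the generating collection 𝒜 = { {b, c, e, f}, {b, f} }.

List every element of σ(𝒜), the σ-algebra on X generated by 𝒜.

Start: 𝒜 ∪ {∅, X} = { {}, {b, f}, {b, c, e, f}, X }.
Pass 1: +2 →
  {a, d}  = ᶜ of {b, c, e, f}
  {a, c, d, e}  = ᶜ of {b, f}
Pass 2: +1 →
  {a, b, d, f}  = {a, d} ∪ {b, f}
Pass 3 adds 1:
  {c, e}  = ᶜ of {a, b, d, f}
Pass 4: already closed under ᶜ and ∪.

σ(𝒜) = { {}, {a, d}, {b, f}, {c, e}, {a, b, d, f}, {a, c, d, e}, {b, c, e, f}, X }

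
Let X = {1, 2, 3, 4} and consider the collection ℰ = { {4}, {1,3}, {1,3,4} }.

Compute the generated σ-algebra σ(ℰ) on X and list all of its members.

σ(ℰ) = { ∅, {2}, {4}, {1,3}, {2,4}, {1,2,3}, {1,3,4}, X }

Working:
Start: ℰ ∪ {∅, X} = { ∅, {4}, {1,3}, {1,3,4}, X }.
Step 1 adds 3:
  {2}  = X∖{1,3,4}
  {2,4}  = X∖{1,3}
  {1,2,3}  = X∖{4}
  (now 8)
Step 2: stable.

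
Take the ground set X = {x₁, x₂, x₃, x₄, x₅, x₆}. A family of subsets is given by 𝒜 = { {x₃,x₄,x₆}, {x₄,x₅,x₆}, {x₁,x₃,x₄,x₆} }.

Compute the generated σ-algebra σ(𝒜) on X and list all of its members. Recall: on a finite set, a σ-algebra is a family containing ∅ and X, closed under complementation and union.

σ(𝒜) (32 sets): { {}, {x₁}, {x₂}, {x₃}, {x₅}, {x₁,x₂}, {x₁,x₃}, {x₁,x₅}, {x₂,x₃}, {x₂,x₅}, {x₃,x₅}, {x₄,x₆}, {x₁,x₂,x₃}, {x₁,x₂,x₅}, {x₁,x₃,x₅}, {x₁,x₄,x₆}, {x₂,x₃,x₅}, {x₂,x₄,x₆}, {x₃,x₄,x₆}, {x₄,x₅,x₆}, {x₁,x₂,x₃,x₅}, {x₁,x₂,x₄,x₆}, {x₁,x₃,x₄,x₆}, {x₁,x₄,x₅,x₆}, {x₂,x₃,x₄,x₆}, {x₂,x₄,x₅,x₆}, {x₃,x₄,x₅,x₆}, {x₁,x₂,x₃,x₄,x₆}, {x₁,x₂,x₄,x₅,x₆}, {x₁,x₃,x₄,x₅,x₆}, {x₂,x₃,x₄,x₅,x₆}, X }

Working:
Take S₀ = 𝒜 ∪ {∅, X} = { {}, {x₃,x₄,x₆}, {x₄,x₅,x₆}, {x₁,x₃,x₄,x₆}, X }.
Pass 1: 5 new —
  {x₂,x₅}  = ᶜ of {x₁,x₃,x₄,x₆}
  {x₁,x₂,x₃}  = ᶜ of {x₄,x₅,x₆}
  {x₁,x₂,x₅}  = ᶜ of {x₃,x₄,x₆}
  {x₃,x₄,x₅,x₆}  = {x₃,x₄,x₆} ∪ {x₄,x₅,x₆}
  {x₁,x₃,x₄,x₅,x₆}  = {x₁,x₃,x₄,x₆} ∪ {x₄,x₅,x₆}
  — 10 sets.
Pass 2 (7 new):
  {x₂}  = ᶜ of {x₁,x₃,x₄,x₅,x₆}
  {x₁,x₂}  = ᶜ of {x₃,x₄,x₅,x₆}
  {x₁,x₂,x₃,x₅}  = {x₂,x₅} ∪ {x₁,x₂,x₃}
  {x₂,x₄,x₅,x₆}  = {x₂,x₅} ∪ {x₄,x₅,x₆}
  {x₁,x₂,x₃,x₄,x₆}  = {x₁,x₂,x₃} ∪ {x₁,x₃,x₄,x₆}
  {x₁,x₂,x₄,x₅,x₆}  = {x₁,x₂,x₅} ∪ {x₄,x₅,x₆}
  {x₂,x₃,x₄,x₅,x₆}  = {x₂,x₅} ∪ {x₃,x₄,x₅,x₆}
  — 17 sets.
Pass 3 adds 6:
  {x₁}  = ᶜ of {x₂,x₃,x₄,x₅,x₆}
  {x₃}  = ᶜ of {x₁,x₂,x₄,x₅,x₆}
  {x₅}  = ᶜ of {x₁,x₂,x₃,x₄,x₆}
  {x₁,x₃}  = ᶜ of {x₂,x₄,x₅,x₆}
  {x₄,x₆}  = ᶜ of {x₁,x₂,x₃,x₅}
  {x₂,x₃,x₄,x₆}  = {x₃,x₄,x₆} ∪ {x₂}
  — 23 sets.
Pass 4: 9 new —
  {x₁,x₅}  = ᶜ of {x₂,x₃,x₄,x₆}
  {x₂,x₃}  = {x₂} ∪ {x₃}
  {x₃,x₅}  = {x₅} ∪ {x₃}
  {x₁,x₃,x₅}  = {x₅} ∪ {x₁,x₃}
  {x₁,x₄,x₆}  = {x₄,x₆} ∪ {x₁}
  {x₂,x₃,x₅}  = {x₂,x₅} ∪ {x₃}
  {x₂,x₄,x₆}  = {x₂} ∪ {x₄,x₆}
  {x₁,x₂,x₄,x₆}  = {x₁,x₂} ∪ {x₄,x₆}
  {x₁,x₄,x₅,x₆}  = {x₄,x₅,x₆} ∪ {x₁}
  — 32 sets.
Pass 5: no new sets; the family is a σ-algebra.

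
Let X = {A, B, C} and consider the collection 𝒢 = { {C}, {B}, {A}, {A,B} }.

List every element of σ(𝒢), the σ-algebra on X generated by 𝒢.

Initial family (6 sets): { {}, {A}, {B}, {C}, {A,B}, X }.
Iteration 1. New:
  {A,C}  = complement {B}
  {B,C}  = complement {A}
Iteration 2: no new sets; the family is a σ-algebra.

Therefore σ(𝒢) = { {}, {A}, {B}, {C}, {A,B}, {A,C}, {B,C}, X } (|σ(𝒢)| = 8).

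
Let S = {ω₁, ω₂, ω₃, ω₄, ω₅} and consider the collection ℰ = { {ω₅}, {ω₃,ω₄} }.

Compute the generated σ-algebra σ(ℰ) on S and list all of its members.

Start: ℰ ∪ {∅, S} = { {}, {ω₅}, {ω₃,ω₄}, S }.
Iteration 1 (3 new):
  {ω₁,ω₂,ω₅}  = ᶜ of {ω₃,ω₄}
  {ω₃,ω₄,ω₅}  = {ω₃,ω₄} ∪ {ω₅}
  {ω₁,ω₂,ω₃,ω₄}  = ᶜ of {ω₅}
  |family| = 7
Iteration 2: +1 →
  {ω₁,ω₂}  = ᶜ of {ω₃,ω₄,ω₅}
  |family| = 8
Iteration 3: stable.

|σ(ℰ)| = 8.  σ(ℰ) = { {}, {ω₅}, {ω₁,ω₂}, {ω₃,ω₄}, {ω₁,ω₂,ω₅}, {ω₃,ω₄,ω₅}, {ω₁,ω₂,ω₃,ω₄}, S }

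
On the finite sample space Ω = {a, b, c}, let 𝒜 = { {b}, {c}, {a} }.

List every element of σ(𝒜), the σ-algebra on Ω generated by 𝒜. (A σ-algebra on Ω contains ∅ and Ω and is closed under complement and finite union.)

Take S₀ = 𝒜 ∪ {∅, Ω} = { {}, {a}, {b}, {c}, Ω }.
Step 1 adds 3:
  {a,b}  = complement {c}
  {a,c}  = complement {b}
  {b,c}  = complement {a}
  |family| = 8
Step 2: closed — nothing new.

Hence σ(𝒜) has 8 members: { {}, {a}, {b}, {c}, {a,b}, {a,c}, {b,c}, Ω }.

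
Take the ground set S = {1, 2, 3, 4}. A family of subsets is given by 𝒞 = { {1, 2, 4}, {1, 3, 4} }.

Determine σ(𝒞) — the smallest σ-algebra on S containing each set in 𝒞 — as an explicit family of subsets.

Seed the family with 𝒞 together with ∅ and S: { {}, {1, 2, 4}, {1, 3, 4}, S }.
Iteration 1 (2 new):
  {2}  = S∖{1, 3, 4}
  {3}  = S∖{1, 2, 4}
  [6 total]
Iteration 2. New:
  {2, 3}  = {3} ∪ {2}
  [7 total]
Iteration 3: 1 new —
  {1, 4}  = S∖{2, 3}
  [8 total]
Iteration 4: already closed under ᶜ and ∪.

Therefore σ(𝒞) = { {}, {2}, {3}, {1, 4}, {2, 3}, {1, 2, 4}, {1, 3, 4}, S } (|σ(𝒞)| = 8).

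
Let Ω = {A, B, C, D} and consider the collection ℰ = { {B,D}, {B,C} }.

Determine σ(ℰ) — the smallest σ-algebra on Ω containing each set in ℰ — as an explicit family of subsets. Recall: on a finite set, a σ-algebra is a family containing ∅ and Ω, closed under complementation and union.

Begin from { ∅, {B,C}, {B,D}, Ω } (that is, ℰ plus ∅ and Ω).
Pass 1. New:
  {A,C}  = {B,D}ᶜ
  {A,D}  = {B,C}ᶜ
  {B,C,D}  = {B,D} ∪ {B,C}
  (now 7)
Pass 2: 4 new —
  {A}  = {B,C,D}ᶜ
  {A,B,C}  = {B,C} ∪ {A,C}
  {A,B,D}  = {A,D} ∪ {B,D}
  {A,C,D}  = {A,D} ∪ {A,C}
  (now 11)
Pass 3. New:
  {B}  = {A,C,D}ᶜ
  {C}  = {A,B,D}ᶜ
  {D}  = {A,B,C}ᶜ
  (now 14)
Pass 4 (2 new):
  {A,B}  = {B} ∪ {A}
  {C,D}  = {C} ∪ {D}
  (now 16)
After Pass 5 the family is unchanged; done.

|σ(ℰ)| = 16.  σ(ℰ) = { ∅, {A}, {B}, {C}, {D}, {A,B}, {A,C}, {A,D}, {B,C}, {B,D}, {C,D}, {A,B,C}, {A,B,D}, {A,C,D}, {B,C,D}, Ω }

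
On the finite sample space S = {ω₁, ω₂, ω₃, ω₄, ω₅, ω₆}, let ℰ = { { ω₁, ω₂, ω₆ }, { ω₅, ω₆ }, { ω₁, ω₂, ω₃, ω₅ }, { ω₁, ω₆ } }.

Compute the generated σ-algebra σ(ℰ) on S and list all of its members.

|σ(ℰ)| = 64.  σ(ℰ) = { ∅, { ω₁ }, { ω₂ }, { ω₃ }, { ω₄ }, { ω₅ }, { ω₆ }, { ω₁, ω₂ }, { ω₁, ω₃ }, { ω₁, ω₄ }, { ω₁, ω₅ }, { ω₁, ω₆ }, { ω₂, ω₃ }, { ω₂, ω₄ }, { ω₂, ω₅ }, { ω₂, ω₆ }, { ω₃, ω₄ }, { ω₃, ω₅ }, { ω₃, ω₆ }, { ω₄, ω₅ }, { ω₄, ω₆ }, { ω₅, ω₆ }, { ω₁, ω₂, ω₃ }, { ω₁, ω₂, ω₄ }, { ω₁, ω₂, ω₅ }, { ω₁, ω₂, ω₆ }, { ω₁, ω₃, ω₄ }, { ω₁, ω₃, ω₅ }, { ω₁, ω₃, ω₆ }, { ω₁, ω₄, ω₅ }, { ω₁, ω₄, ω₆ }, { ω₁, ω₅, ω₆ }, { ω₂, ω₃, ω₄ }, { ω₂, ω₃, ω₅ }, { ω₂, ω₃, ω₆ }, { ω₂, ω₄, ω₅ }, { ω₂, ω₄, ω₆ }, { ω₂, ω₅, ω₆ }, { ω₃, ω₄, ω₅ }, { ω₃, ω₄, ω₆ }, { ω₃, ω₅, ω₆ }, { ω₄, ω₅, ω₆ }, { ω₁, ω₂, ω₃, ω₄ }, { ω₁, ω₂, ω₃, ω₅ }, { ω₁, ω₂, ω₃, ω₆ }, { ω₁, ω₂, ω₄, ω₅ }, { ω₁, ω₂, ω₄, ω₆ }, { ω₁, ω₂, ω₅, ω₆ }, { ω₁, ω₃, ω₄, ω₅ }, { ω₁, ω₃, ω₄, ω₆ }, { ω₁, ω₃, ω₅, ω₆ }, { ω₁, ω₄, ω₅, ω₆ }, { ω₂, ω₃, ω₄, ω₅ }, { ω₂, ω₃, ω₄, ω₆ }, { ω₂, ω₃, ω₅, ω₆ }, { ω₂, ω₄, ω₅, ω₆ }, { ω₃, ω₄, ω₅, ω₆ }, { ω₁, ω₂, ω₃, ω₄, ω₅ }, { ω₁, ω₂, ω₃, ω₄, ω₆ }, { ω₁, ω₂, ω₃, ω₅, ω₆ }, { ω₁, ω₂, ω₄, ω₅, ω₆ }, { ω₁, ω₃, ω₄, ω₅, ω₆ }, { ω₂, ω₃, ω₄, ω₅, ω₆ }, S }

Derivation:
Start: ℰ ∪ {∅, S} = { ∅, { ω₁, ω₆ }, { ω₅, ω₆ }, { ω₁, ω₂, ω₆ }, { ω₁, ω₂, ω₃, ω₅ }, S }.
Iteration 1: 7 new —
  { ω₄, ω₆ }  = complement { ω₁, ω₂, ω₃, ω₅ }
  { ω₁, ω₅, ω₆ }  = { ω₅, ω₆ } ∪ { ω₁, ω₆ }
  { ω₃, ω₄, ω₅ }  = complement { ω₁, ω₂, ω₆ }
  { ω₁, ω₂, ω₃, ω₄ }  = complement { ω₅, ω₆ }
  { ω₁, ω₂, ω₅, ω₆ }  = { ω₅, ω₆ } ∪ { ω₁, ω₂, ω₆ }
  { ω₂, ω₃, ω₄, ω₅ }  = complement { ω₁, ω₆ }
  { ω₁, ω₂, ω₃, ω₅, ω₆ }  = { ω₅, ω₆ } ∪ { ω₁, ω₂, ω₃, ω₅ }
  [13 total]
Iteration 2. New:
  { ω₄ }  = complement { ω₁, ω₂, ω₃, ω₅, ω₆ }
  { ω₃, ω₄ }  = complement { ω₁, ω₂, ω₅, ω₆ }
  { ω₁, ω₄, ω₆ }  = { ω₁, ω₆ } ∪ { ω₄, ω₆ }
  { ω₂, ω₃, ω₄ }  = complement { ω₁, ω₅, ω₆ }
  { ω₄, ω₅, ω₆ }  = { ω₅, ω₆ } ∪ { ω₄, ω₆ }
  { ω₁, ω₂, ω₄, ω₆ }  = { ω₁, ω₂, ω₆ } ∪ { ω₄, ω₆ }
  { ω₁, ω₄, ω₅, ω₆ }  = { ω₁, ω₅, ω₆ } ∪ { ω₄, ω₆ }
  { ω₃, ω₄, ω₅, ω₆ }  = { ω₃, ω₄, ω₅ } ∪ { ω₅, ω₆ }
  { ω₁, ω₂, ω₃, ω₄, ω₅ }  = { ω₃, ω₄, ω₅ } ∪ { ω₁, ω₂, ω₃, ω₄ }
  { ω₁, ω₂, ω₃, ω₄, ω₆ }  = { ω₁, ω₆ } ∪ { ω₁, ω₂, ω₃, ω₄ }
  { ω₁, ω₂, ω₄, ω₅, ω₆ }  = { ω₄, ω₆ } ∪ { ω₁, ω₂, ω₅, ω₆ }
  { ω₁, ω₃, ω₄, ω₅, ω₆ }  = { ω₃, ω₄, ω₅ } ∪ { ω₁, ω₆ }
  { ω₂, ω₃, ω₄, ω₅, ω₆ }  = { ω₅, ω₆ } ∪ { ω₂, ω₃, ω₄, ω₅ }
  [26 total]
Iteration 3. New:
  { ω₁ }  = complement { ω₂, ω₃, ω₄, ω₅, ω₆ }
  { ω₂ }  = complement { ω₁, ω₃, ω₄, ω₅, ω₆ }
  { ω₃ }  = complement { ω₁, ω₂, ω₄, ω₅, ω₆ }
  { ω₅ }  = complement { ω₁, ω₂, ω₃, ω₄, ω₆ }
  { ω₆ }  = complement { ω₁, ω₂, ω₃, ω₄, ω₅ }
  { ω₁, ω₂ }  = complement { ω₃, ω₄, ω₅, ω₆ }
  { ω₂, ω₃ }  = complement { ω₁, ω₄, ω₅, ω₆ }
  { ω₃, ω₅ }  = complement { ω₁, ω₂, ω₄, ω₆ }
  { ω₁, ω₂, ω₃ }  = complement { ω₄, ω₅, ω₆ }
  { ω₂, ω₃, ω₅ }  = complement { ω₁, ω₄, ω₆ }
  { ω₃, ω₄, ω₆ }  = { ω₃, ω₄ } ∪ { ω₄, ω₆ }
  { ω₁, ω₃, ω₄, ω₆ }  = { ω₃, ω₄ } ∪ { ω₁, ω₆ }
  { ω₂, ω₃, ω₄, ω₆ }  = { ω₄, ω₆ } ∪ { ω₂, ω₃, ω₄ }
  [39 total]
Iteration 4 adds 22:
  { ω₁, ω₃ }  = { ω₃ } ∪ { ω₁ }
  { ω₁, ω₄ }  = { ω₄ } ∪ { ω₁ }
  { ω₁, ω₅ }  = complement { ω₂, ω₃, ω₄, ω₆ }
  { ω₂, ω₄ }  = { ω₂ } ∪ { ω₄ }
  { ω₂, ω₅ }  = complement { ω₁, ω₃, ω₄, ω₆ }
  { ω₂, ω₆ }  = { ω₂ } ∪ { ω₆ }
  { ω₃, ω₆ }  = { ω₃ } ∪ { ω₆ }
  { ω₄, ω₅ }  = { ω₄ } ∪ { ω₅ }
  { ω₁, ω₂, ω₄ }  = { ω₁, ω₂ } ∪ { ω₄ }
  { ω₁, ω₂, ω₅ }  = complement { ω₃, ω₄, ω₆ }
  { ω₁, ω₃, ω₄ }  = { ω₃, ω₄ } ∪ { ω₁ }
  { ω₁, ω₃, ω₅ }  = { ω₃, ω₅ } ∪ { ω₁ }
  { ω₁, ω₃, ω₆ }  = { ω₁, ω₆ } ∪ { ω₃ }
  { ω₂, ω₃, ω₆ }  = { ω₂, ω₃ } ∪ { ω₆ }
  { ω₂, ω₄, ω₆ }  = { ω₂ } ∪ { ω₄, ω₆ }
  { ω₂, ω₅, ω₆ }  = { ω₂ } ∪ { ω₅, ω₆ }
  { ω₃, ω₅, ω₆ }  = { ω₃, ω₅ } ∪ { ω₅, ω₆ }
  { ω₁, ω₂, ω₃, ω₆ }  = { ω₁, ω₆ } ∪ { ω₁, ω₂, ω₃ }
  { ω₁, ω₃, ω₄, ω₅ }  = { ω₁ } ∪ { ω₃, ω₄, ω₅ }
  { ω₁, ω₃, ω₅, ω₆ }  = { ω₁, ω₆ } ∪ { ω₃, ω₅ }
  { ω₂, ω₃, ω₅, ω₆ }  = { ω₂, ω₃ } ∪ { ω₅, ω₆ }
  { ω₂, ω₄, ω₅, ω₆ }  = { ω₂ } ∪ { ω₄, ω₅, ω₆ }
  [61 total]
Iteration 5. New:
  { ω₁, ω₄, ω₅ }  = complement { ω₂, ω₃, ω₆ }
  { ω₂, ω₄, ω₅ }  = complement { ω₁, ω₃, ω₆ }
  { ω₁, ω₂, ω₄, ω₅ }  = complement { ω₃, ω₆ }
  [64 total]
After Iteration 6 the family is unchanged; done.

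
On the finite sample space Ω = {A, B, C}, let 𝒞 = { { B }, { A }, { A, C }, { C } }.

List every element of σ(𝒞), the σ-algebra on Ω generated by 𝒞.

Begin from { {}, { A }, { B }, { C }, { A, C }, Ω } (that is, 𝒞 plus ∅ and Ω).
Iteration 1 adds 2:
  { A, B }  = { C }ᶜ
  { B, C }  = { A }ᶜ
  (now 8)
Iteration 2: already closed under ᶜ and ∪.

|σ(𝒞)| = 8.  σ(𝒞) = { {}, { A }, { B }, { C }, { A, B }, { A, C }, { B, C }, Ω }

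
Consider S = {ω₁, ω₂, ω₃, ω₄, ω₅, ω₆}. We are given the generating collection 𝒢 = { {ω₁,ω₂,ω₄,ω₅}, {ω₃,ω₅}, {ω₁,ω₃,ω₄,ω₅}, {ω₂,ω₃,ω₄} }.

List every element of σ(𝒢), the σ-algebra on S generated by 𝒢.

|σ(𝒢)| = 64.  σ(𝒢) = { ∅, {ω₁}, {ω₂}, {ω₃}, {ω₄}, {ω₅}, {ω₆}, {ω₁,ω₂}, {ω₁,ω₃}, {ω₁,ω₄}, {ω₁,ω₅}, {ω₁,ω₆}, {ω₂,ω₃}, {ω₂,ω₄}, {ω₂,ω₅}, {ω₂,ω₆}, {ω₃,ω₄}, {ω₃,ω₅}, {ω₃,ω₆}, {ω₄,ω₅}, {ω₄,ω₆}, {ω₅,ω₆}, {ω₁,ω₂,ω₃}, {ω₁,ω₂,ω₄}, {ω₁,ω₂,ω₅}, {ω₁,ω₂,ω₆}, {ω₁,ω₃,ω₄}, {ω₁,ω₃,ω₅}, {ω₁,ω₃,ω₆}, {ω₁,ω₄,ω₅}, {ω₁,ω₄,ω₆}, {ω₁,ω₅,ω₆}, {ω₂,ω₃,ω₄}, {ω₂,ω₃,ω₅}, {ω₂,ω₃,ω₆}, {ω₂,ω₄,ω₅}, {ω₂,ω₄,ω₆}, {ω₂,ω₅,ω₆}, {ω₃,ω₄,ω₅}, {ω₃,ω₄,ω₆}, {ω₃,ω₅,ω₆}, {ω₄,ω₅,ω₆}, {ω₁,ω₂,ω₃,ω₄}, {ω₁,ω₂,ω₃,ω₅}, {ω₁,ω₂,ω₃,ω₆}, {ω₁,ω₂,ω₄,ω₅}, {ω₁,ω₂,ω₄,ω₆}, {ω₁,ω₂,ω₅,ω₆}, {ω₁,ω₃,ω₄,ω₅}, {ω₁,ω₃,ω₄,ω₆}, {ω₁,ω₃,ω₅,ω₆}, {ω₁,ω₄,ω₅,ω₆}, {ω₂,ω₃,ω₄,ω₅}, {ω₂,ω₃,ω₄,ω₆}, {ω₂,ω₃,ω₅,ω₆}, {ω₂,ω₄,ω₅,ω₆}, {ω₃,ω₄,ω₅,ω₆}, {ω₁,ω₂,ω₃,ω₄,ω₅}, {ω₁,ω₂,ω₃,ω₄,ω₆}, {ω₁,ω₂,ω₃,ω₅,ω₆}, {ω₁,ω₂,ω₄,ω₅,ω₆}, {ω₁,ω₃,ω₄,ω₅,ω₆}, {ω₂,ω₃,ω₄,ω₅,ω₆}, S }

Check:
Start: 𝒢 ∪ {∅, S} = { ∅, {ω₃,ω₅}, {ω₂,ω₃,ω₄}, {ω₁,ω₂,ω₄,ω₅}, {ω₁,ω₃,ω₄,ω₅}, S }.
Step 1. New:
  {ω₂,ω₆}  = complement {ω₁,ω₃,ω₄,ω₅}
  {ω₃,ω₆}  = complement {ω₁,ω₂,ω₄,ω₅}
  {ω₁,ω₅,ω₆}  = complement {ω₂,ω₃,ω₄}
  {ω₁,ω₂,ω₄,ω₆}  = complement {ω₃,ω₅}
  {ω₂,ω₃,ω₄,ω₅}  = {ω₂,ω₃,ω₄} ∪ {ω₃,ω₅}
  {ω₁,ω₂,ω₃,ω₄,ω₅}  = {ω₂,ω₃,ω₄} ∪ {ω₁,ω₃,ω₄,ω₅}
  — 12 sets.
Step 2: 12 new —
  {ω₆}  = complement {ω₁,ω₂,ω₃,ω₄,ω₅}
  {ω₁,ω₆}  = complement {ω₂,ω₃,ω₄,ω₅}
  {ω₂,ω₃,ω₆}  = {ω₂,ω₆} ∪ {ω₃,ω₆}
  {ω₃,ω₅,ω₆}  = {ω₃,ω₆} ∪ {ω₃,ω₅}
  {ω₁,ω₂,ω₅,ω₆}  = {ω₂,ω₆} ∪ {ω₁,ω₅,ω₆}
  {ω₁,ω₃,ω₅,ω₆}  = {ω₁,ω₅,ω₆} ∪ {ω₃,ω₆}
  {ω₂,ω₃,ω₄,ω₆}  = {ω₂,ω₃,ω₄} ∪ {ω₂,ω₆}
  {ω₂,ω₃,ω₅,ω₆}  = {ω₂,ω₆} ∪ {ω₃,ω₅}
  {ω₁,ω₂,ω₃,ω₄,ω₆}  = {ω₁,ω₂,ω₄,ω₆} ∪ {ω₂,ω₃,ω₄}
  {ω₁,ω₂,ω₄,ω₅,ω₆}  = {ω₁,ω₂,ω₄,ω₆} ∪ {ω₁,ω₂,ω₄,ω₅}
  {ω₁,ω₃,ω₄,ω₅,ω₆}  = {ω₁,ω₅,ω₆} ∪ {ω₁,ω₃,ω₄,ω₅}
  {ω₂,ω₃,ω₄,ω₅,ω₆}  = {ω₂,ω₆} ∪ {ω₂,ω₃,ω₄,ω₅}
  — 24 sets.
Step 3: 14 new —
  {ω₁}  = complement {ω₂,ω₃,ω₄,ω₅,ω₆}
  {ω₂}  = complement {ω₁,ω₃,ω₄,ω₅,ω₆}
  {ω₃}  = complement {ω₁,ω₂,ω₄,ω₅,ω₆}
  {ω₅}  = complement {ω₁,ω₂,ω₃,ω₄,ω₆}
  {ω₁,ω₄}  = complement {ω₂,ω₃,ω₅,ω₆}
  {ω₁,ω₅}  = complement {ω₂,ω₃,ω₄,ω₆}
  {ω₂,ω₄}  = complement {ω₁,ω₃,ω₅,ω₆}
  {ω₃,ω₄}  = complement {ω₁,ω₂,ω₅,ω₆}
  {ω₁,ω₂,ω₄}  = complement {ω₃,ω₅,ω₆}
  {ω₁,ω₂,ω₆}  = {ω₁,ω₆} ∪ {ω₂,ω₆}
  {ω₁,ω₃,ω₆}  = {ω₁,ω₆} ∪ {ω₃,ω₆}
  {ω₁,ω₄,ω₅}  = complement {ω₂,ω₃,ω₆}
  {ω₁,ω₂,ω₃,ω₆}  = {ω₁,ω₆} ∪ {ω₂,ω₃,ω₆}
  {ω₁,ω₂,ω₃,ω₅,ω₆}  = {ω₁,ω₆} ∪ {ω₂,ω₃,ω₅,ω₆}
  — 38 sets.
Step 4: +21 →
  {ω₄}  = complement {ω₁,ω₂,ω₃,ω₅,ω₆}
  {ω₁,ω₂}  = {ω₂} ∪ {ω₁}
  {ω₁,ω₃}  = {ω₃} ∪ {ω₁}
  {ω₂,ω₃}  = {ω₂} ∪ {ω₃}
  {ω₂,ω₅}  = {ω₂} ∪ {ω₅}
  {ω₄,ω₅}  = complement {ω₁,ω₂,ω₃,ω₆}
  {ω₅,ω₆}  = {ω₆} ∪ {ω₅}
  {ω₁,ω₂,ω₅}  = {ω₂} ∪ {ω₁,ω₅}
  {ω₁,ω₃,ω₄}  = {ω₃,ω₄} ∪ {ω₁}
  {ω₁,ω₃,ω₅}  = {ω₃,ω₅} ∪ {ω₁}
  {ω₁,ω₄,ω₆}  = {ω₁,ω₆} ∪ {ω₁,ω₄}
  {ω₂,ω₃,ω₅}  = {ω₂} ∪ {ω₃,ω₅}
  {ω₂,ω₄,ω₅}  = complement {ω₁,ω₃,ω₆}
  {ω₂,ω₄,ω₆}  = {ω₂,ω₆} ∪ {ω₂,ω₄}
  {ω₂,ω₅,ω₆}  = {ω₂,ω₆} ∪ {ω₅}
  {ω₃,ω₄,ω₅}  = complement {ω₁,ω₂,ω₆}
  {ω₃,ω₄,ω₆}  = {ω₃,ω₄} ∪ {ω₃,ω₆}
  {ω₁,ω₂,ω₃,ω₄}  = {ω₃,ω₄} ∪ {ω₁,ω₂,ω₄}
  {ω₁,ω₃,ω₄,ω₆}  = {ω₃,ω₄} ∪ {ω₁,ω₃,ω₆}
  {ω₁,ω₄,ω₅,ω₆}  = {ω₁,ω₆} ∪ {ω₁,ω₄,ω₅}
  {ω₃,ω₄,ω₅,ω₆}  = {ω₃,ω₄} ∪ {ω₃,ω₅,ω₆}
  — 59 sets.
Step 5: +5 →
  {ω₄,ω₆}  = {ω₆} ∪ {ω₄}
  {ω₁,ω₂,ω₃}  = {ω₂} ∪ {ω₁,ω₃}
  {ω₄,ω₅,ω₆}  = {ω₅,ω₆} ∪ {ω₄,ω₅}
  {ω₁,ω₂,ω₃,ω₅}  = {ω₂,ω₅} ∪ {ω₁,ω₃,ω₅}
  {ω₂,ω₄,ω₅,ω₆}  = complement {ω₁,ω₃}
  — 64 sets.
Step 6: already closed under ᶜ and ∪.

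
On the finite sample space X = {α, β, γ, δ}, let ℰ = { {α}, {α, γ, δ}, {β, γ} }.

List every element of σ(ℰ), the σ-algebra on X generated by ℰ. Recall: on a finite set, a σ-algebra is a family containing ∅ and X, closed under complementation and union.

Begin from { {}, {α}, {β, γ}, {α, γ, δ}, X } (that is, ℰ plus ∅ and X).
Pass 1. New:
  {β}  = complement {α, γ, δ}
  {α, δ}  = complement {β, γ}
  {α, β, γ}  = {β, γ} ∪ {α}
  {β, γ, δ}  = complement {α}
Pass 2 adds 3:
  {δ}  = complement {α, β, γ}
  {α, β}  = {β} ∪ {α}
  {α, β, δ}  = {β} ∪ {α, δ}
Pass 3: +3 →
  {γ}  = complement {α, β, δ}
  {β, δ}  = {δ} ∪ {β}
  {γ, δ}  = complement {α, β}
Pass 4. New:
  {α, γ}  = complement {β, δ}
Pass 5: no new sets; the family is a σ-algebra.

|σ(ℰ)| = 16.  σ(ℰ) = { {}, {α}, {β}, {γ}, {δ}, {α, β}, {α, γ}, {α, δ}, {β, γ}, {β, δ}, {γ, δ}, {α, β, γ}, {α, β, δ}, {α, γ, δ}, {β, γ, δ}, X }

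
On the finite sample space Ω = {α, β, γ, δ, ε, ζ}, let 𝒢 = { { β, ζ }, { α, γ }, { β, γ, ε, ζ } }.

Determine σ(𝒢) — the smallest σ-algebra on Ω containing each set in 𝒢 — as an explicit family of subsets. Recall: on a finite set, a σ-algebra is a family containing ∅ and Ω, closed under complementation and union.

σ(𝒢) (32 sets): { {}, { α }, { γ }, { δ }, { ε }, { α, γ }, { α, δ }, { α, ε }, { β, ζ }, { γ, δ }, { γ, ε }, { δ, ε }, { α, β, ζ }, { α, γ, δ }, { α, γ, ε }, { α, δ, ε }, { β, γ, ζ }, { β, δ, ζ }, { β, ε, ζ }, { γ, δ, ε }, { α, β, γ, ζ }, { α, β, δ, ζ }, { α, β, ε, ζ }, { α, γ, δ, ε }, { β, γ, δ, ζ }, { β, γ, ε, ζ }, { β, δ, ε, ζ }, { α, β, γ, δ, ζ }, { α, β, γ, ε, ζ }, { α, β, δ, ε, ζ }, { β, γ, δ, ε, ζ }, Ω }

Trace:
Start: 𝒢 ∪ {∅, Ω} = { {}, { α, γ }, { β, ζ }, { β, γ, ε, ζ }, Ω }.
Step 1 adds 5:
  { α, δ }  = Ω∖{ β, γ, ε, ζ }
  { α, β, γ, ζ }  = { α, γ } ∪ { β, ζ }
  { α, γ, δ, ε }  = Ω∖{ β, ζ }
  { β, δ, ε, ζ }  = Ω∖{ α, γ }
  { α, β, γ, ε, ζ }  = { α, γ } ∪ { β, γ, ε, ζ }
  |family| = 10
Step 2: +7 →
  { δ }  = Ω∖{ α, β, γ, ε, ζ }
  { δ, ε }  = Ω∖{ α, β, γ, ζ }
  { α, γ, δ }  = { α, δ } ∪ { α, γ }
  { α, β, δ, ζ }  = { β, ζ } ∪ { α, δ }
  { α, β, γ, δ, ζ }  = { α, β, γ, ζ } ∪ { α, δ }
  { α, β, δ, ε, ζ }  = { β, δ, ε, ζ } ∪ { α, δ }
  { β, γ, δ, ε, ζ }  = { β, δ, ε, ζ } ∪ { β, γ, ε, ζ }
  |family| = 17
Step 3: +7 →
  { α }  = Ω∖{ β, γ, δ, ε, ζ }
  { γ }  = Ω∖{ α, β, δ, ε, ζ }
  { ε }  = Ω∖{ α, β, γ, δ, ζ }
  { γ, ε }  = Ω∖{ α, β, δ, ζ }
  { α, δ, ε }  = { δ, ε } ∪ { α, δ }
  { β, δ, ζ }  = { δ } ∪ { β, ζ }
  { β, ε, ζ }  = Ω∖{ α, γ, δ }
  |family| = 24
Step 4: +8 →
  { α, ε }  = { α } ∪ { ε }
  { γ, δ }  = { γ } ∪ { δ }
  { α, β, ζ }  = { α } ∪ { β, ζ }
  { α, γ, ε }  = Ω∖{ β, δ, ζ }
  { β, γ, ζ }  = Ω∖{ α, δ, ε }
  { γ, δ, ε }  = { δ, ε } ∪ { γ }
  { α, β, ε, ζ }  = { α } ∪ { β, ε, ζ }
  { β, γ, δ, ζ }  = { β, δ, ζ } ∪ { γ }
  |family| = 32
Step 5: no new sets; the family is a σ-algebra.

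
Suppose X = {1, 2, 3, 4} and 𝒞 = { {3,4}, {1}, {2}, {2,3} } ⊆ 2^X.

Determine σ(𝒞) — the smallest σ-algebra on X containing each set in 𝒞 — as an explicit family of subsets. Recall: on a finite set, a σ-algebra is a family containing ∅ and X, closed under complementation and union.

Begin from { {}, {1}, {2}, {2,3}, {3,4}, X } (that is, 𝒞 plus ∅ and X).
Round 1: 5 new —
  {1,2}  = complement {3,4}
  {1,4}  = complement {2,3}
  {1,2,3}  = {2,3} ∪ {1}
  {1,3,4}  = complement {2}
  {2,3,4}  = complement {1}
  (now 11)
Round 2 adds 2:
  {4}  = complement {1,2,3}
  {1,2,4}  = {1,2} ∪ {1,4}
  (now 13)
Round 3: 2 new —
  {3}  = complement {1,2,4}
  {2,4}  = {4} ∪ {2}
  (now 15)
Round 4: +1 →
  {1,3}  = complement {2,4}
  (now 16)
Round 5: closed — nothing new.

Therefore σ(𝒞) = { {}, {1}, {2}, {3}, {4}, {1,2}, {1,3}, {1,4}, {2,3}, {2,4}, {3,4}, {1,2,3}, {1,2,4}, {1,3,4}, {2,3,4}, X } (|σ(𝒞)| = 16).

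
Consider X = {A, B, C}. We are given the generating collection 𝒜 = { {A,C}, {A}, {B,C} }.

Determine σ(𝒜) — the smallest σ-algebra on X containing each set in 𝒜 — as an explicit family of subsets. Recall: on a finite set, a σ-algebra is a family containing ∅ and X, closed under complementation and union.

σ(𝒜) (8 sets): { {}, {A}, {B}, {C}, {A,B}, {A,C}, {B,C}, X }

Derivation:
Seed the family with 𝒜 together with ∅ and X: { {}, {A}, {A,C}, {B,C}, X }.
Iteration 1 (1 new):
  {B}  = {A,C}ᶜ
  — 6 sets.
Iteration 2: +1 →
  {A,B}  = {B} ∪ {A}
  — 7 sets.
Iteration 3 adds 1:
  {C}  = {A,B}ᶜ
  — 8 sets.
Iteration 4: no new sets; the family is a σ-algebra.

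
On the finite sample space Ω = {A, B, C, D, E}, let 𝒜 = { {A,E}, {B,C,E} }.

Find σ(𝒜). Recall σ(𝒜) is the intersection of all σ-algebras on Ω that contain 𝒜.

Start: 𝒜 ∪ {∅, Ω} = { {}, {A,E}, {B,C,E}, Ω }.
Iteration 1 (3 new):
  {A,D}  = Ω∖{B,C,E}
  {B,C,D}  = Ω∖{A,E}
  {A,B,C,E}  = {A,E} ∪ {B,C,E}
  |family| = 7
Iteration 2: +4 →
  {D}  = Ω∖{A,B,C,E}
  {A,D,E}  = {A,D} ∪ {A,E}
  {A,B,C,D}  = {B,C,D} ∪ {A,D}
  {B,C,D,E}  = {B,C,E} ∪ {B,C,D}
  |family| = 11
Iteration 3: +3 →
  {A}  = Ω∖{B,C,D,E}
  {E}  = Ω∖{A,B,C,D}
  {B,C}  = Ω∖{A,D,E}
  |family| = 14
Iteration 4 adds 2:
  {D,E}  = {D} ∪ {E}
  {A,B,C}  = {B,C} ∪ {A}
  |family| = 16
Iteration 5: no new sets; the family is a σ-algebra.

Hence σ(𝒜) has 16 members: { {}, {A}, {D}, {E}, {A,D}, {A,E}, {B,C}, {D,E}, {A,B,C}, {A,D,E}, {B,C,D}, {B,C,E}, {A,B,C,D}, {A,B,C,E}, {B,C,D,E}, Ω }.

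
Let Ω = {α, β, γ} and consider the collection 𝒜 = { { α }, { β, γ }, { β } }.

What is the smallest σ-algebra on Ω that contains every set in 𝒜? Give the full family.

|σ(𝒜)| = 8.  σ(𝒜) = { {  }, { α }, { β }, { γ }, { α, β }, { α, γ }, { β, γ }, Ω }

Derivation:
Begin from { {  }, { α }, { β }, { β, γ }, Ω } (that is, 𝒜 plus ∅ and Ω).
Step 1: +2 →
  { α, β }  = { β } ∪ { α }
  { α, γ }  = complement { β }
  [7 total]
Step 2: +1 →
  { γ }  = complement { α, β }
  [8 total]
Step 3 adds nothing — fixpoint reached.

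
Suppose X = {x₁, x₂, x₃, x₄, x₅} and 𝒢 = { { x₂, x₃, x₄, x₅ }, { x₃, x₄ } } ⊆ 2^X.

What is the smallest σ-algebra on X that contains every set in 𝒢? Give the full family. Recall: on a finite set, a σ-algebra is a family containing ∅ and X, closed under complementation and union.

Seed the family with 𝒢 together with ∅ and X: { ∅, { x₃, x₄ }, { x₂, x₃, x₄, x₅ }, X }.
Pass 1 (2 new):
  { x₁ }  = X∖{ x₂, x₃, x₄, x₅ }
  { x₁, x₂, x₅ }  = X∖{ x₃, x₄ }
  |family| = 6
Pass 2: 1 new —
  { x₁, x₃, x₄ }  = { x₃, x₄ } ∪ { x₁ }
  |family| = 7
Pass 3: 1 new —
  { x₂, x₅ }  = X∖{ x₁, x₃, x₄ }
  |family| = 8
Pass 4: already closed under ᶜ and ∪.

σ(𝒢) = { ∅, { x₁ }, { x₂, x₅ }, { x₃, x₄ }, { x₁, x₂, x₅ }, { x₁, x₃, x₄ }, { x₂, x₃, x₄, x₅ }, X }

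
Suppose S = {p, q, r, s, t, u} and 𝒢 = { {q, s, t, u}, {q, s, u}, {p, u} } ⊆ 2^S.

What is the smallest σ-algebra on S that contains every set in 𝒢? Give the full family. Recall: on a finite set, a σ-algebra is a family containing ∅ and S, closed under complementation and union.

Start: 𝒢 ∪ {∅, S} = { {}, {p, u}, {q, s, u}, {q, s, t, u}, S }.
Iteration 1: 5 new —
  {p, r}  = complement {q, s, t, u}
  {p, r, t}  = complement {q, s, u}
  {p, q, s, u}  = {q, s, u} ∪ {p, u}
  {q, r, s, t}  = complement {p, u}
  {p, q, s, t, u}  = {q, s, t, u} ∪ {p, u}
  [10 total]
Iteration 2. New:
  {r}  = complement {p, q, s, t, u}
  {r, t}  = complement {p, q, s, u}
  {p, r, u}  = {p, u} ∪ {p, r}
  {p, r, t, u}  = {p, u} ∪ {p, r, t}
  {p, q, r, s, t}  = {p, r, t} ∪ {q, r, s, t}
  {p, q, r, s, u}  = {q, s, u} ∪ {p, r}
  {q, r, s, t, u}  = {q, s, u} ∪ {q, r, s, t}
  [17 total]
Iteration 3: +6 →
  {p}  = complement {q, r, s, t, u}
  {t}  = complement {p, q, r, s, u}
  {u}  = complement {p, q, r, s, t}
  {q, s}  = complement {p, r, t, u}
  {q, s, t}  = complement {p, r, u}
  {q, r, s, u}  = {q, s, u} ∪ {r}
  [23 total]
Iteration 4: 9 new —
  {p, t}  = complement {q, r, s, u}
  {r, u}  = {u} ∪ {r}
  {t, u}  = {u} ∪ {t}
  {p, q, s}  = {q, s} ∪ {p}
  {p, t, u}  = {p, u} ∪ {t}
  {q, r, s}  = {r} ∪ {q, s}
  {r, t, u}  = {u} ∪ {r, t}
  {p, q, r, s}  = {p, r} ∪ {q, s}
  {p, q, s, t}  = {q, s, t} ∪ {p}
  [32 total]
After Iteration 5 the family is unchanged; done.

σ(𝒢) = { {}, {p}, {r}, {t}, {u}, {p, r}, {p, t}, {p, u}, {q, s}, {r, t}, {r, u}, {t, u}, {p, q, s}, {p, r, t}, {p, r, u}, {p, t, u}, {q, r, s}, {q, s, t}, {q, s, u}, {r, t, u}, {p, q, r, s}, {p, q, s, t}, {p, q, s, u}, {p, r, t, u}, {q, r, s, t}, {q, r, s, u}, {q, s, t, u}, {p, q, r, s, t}, {p, q, r, s, u}, {p, q, s, t, u}, {q, r, s, t, u}, S }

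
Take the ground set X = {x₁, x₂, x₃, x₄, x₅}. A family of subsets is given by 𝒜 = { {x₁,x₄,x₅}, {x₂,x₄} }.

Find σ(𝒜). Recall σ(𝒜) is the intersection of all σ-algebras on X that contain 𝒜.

Answer: σ(𝒜) = { ∅, {x₂}, {x₃}, {x₄}, {x₁,x₅}, {x₂,x₃}, {x₂,x₄}, {x₃,x₄}, {x₁,x₂,x₅}, {x₁,x₃,x₅}, {x₁,x₄,x₅}, {x₂,x₃,x₄}, {x₁,x₂,x₃,x₅}, {x₁,x₂,x₄,x₅}, {x₁,x₃,x₄,x₅}, X }

Working:
Begin from { ∅, {x₂,x₄}, {x₁,x₄,x₅}, X } (that is, 𝒜 plus ∅ and X).
Round 1. New:
  {x₂,x₃}  = {x₁,x₄,x₅}ᶜ
  {x₁,x₃,x₅}  = {x₂,x₄}ᶜ
  {x₁,x₂,x₄,x₅}  = {x₂,x₄} ∪ {x₁,x₄,x₅}
  |family| = 7
Round 2: 4 new —
  {x₃}  = {x₁,x₂,x₄,x₅}ᶜ
  {x₂,x₃,x₄}  = {x₂,x₃} ∪ {x₂,x₄}
  {x₁,x₂,x₃,x₅}  = {x₂,x₃} ∪ {x₁,x₃,x₅}
  {x₁,x₃,x₄,x₅}  = {x₁,x₄,x₅} ∪ {x₁,x₃,x₅}
  |family| = 11
Round 3. New:
  {x₂}  = {x₁,x₃,x₄,x₅}ᶜ
  {x₄}  = {x₁,x₂,x₃,x₅}ᶜ
  {x₁,x₅}  = {x₂,x₃,x₄}ᶜ
  |family| = 14
Round 4 (2 new):
  {x₃,x₄}  = {x₃} ∪ {x₄}
  {x₁,x₂,x₅}  = {x₁,x₅} ∪ {x₂}
  |family| = 16
Round 5: no new sets; the family is a σ-algebra.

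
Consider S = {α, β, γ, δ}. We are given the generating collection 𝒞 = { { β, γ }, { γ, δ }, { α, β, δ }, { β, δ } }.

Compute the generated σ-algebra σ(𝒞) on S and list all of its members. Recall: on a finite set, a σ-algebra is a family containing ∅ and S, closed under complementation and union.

Answer: σ(𝒞) = { {}, { α }, { β }, { γ }, { δ }, { α, β }, { α, γ }, { α, δ }, { β, γ }, { β, δ }, { γ, δ }, { α, β, γ }, { α, β, δ }, { α, γ, δ }, { β, γ, δ }, S }

Check:
Initial family (6 sets): { {}, { β, γ }, { β, δ }, { γ, δ }, { α, β, δ }, S }.
Iteration 1 (5 new):
  { γ }  = ᶜ of { α, β, δ }
  { α, β }  = ᶜ of { γ, δ }
  { α, γ }  = ᶜ of { β, δ }
  { α, δ }  = ᶜ of { β, γ }
  { β, γ, δ }  = { γ, δ } ∪ { β, γ }
  (now 11)
Iteration 2. New:
  { α }  = ᶜ of { β, γ, δ }
  { α, β, γ }  = { α, β } ∪ { γ }
  { α, γ, δ }  = { γ, δ } ∪ { α, δ }
  (now 14)
Iteration 3 adds 2:
  { β }  = ᶜ of { α, γ, δ }
  { δ }  = ᶜ of { α, β, γ }
  (now 16)
Iteration 4: already closed under ᶜ and ∪.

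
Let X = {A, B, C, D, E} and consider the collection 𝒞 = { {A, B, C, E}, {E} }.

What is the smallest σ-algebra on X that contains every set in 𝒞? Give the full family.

Seed the family with 𝒞 together with ∅ and X: { {}, {E}, {A, B, C, E}, X }.
Step 1: 2 new —
  {D}  = ᶜ of {A, B, C, E}
  {A, B, C, D}  = ᶜ of {E}
  |family| = 6
Step 2 adds 1:
  {D, E}  = {D} ∪ {E}
  |family| = 7
Step 3: 1 new —
  {A, B, C}  = ᶜ of {D, E}
  |family| = 8
Step 4 adds nothing — fixpoint reached.

|σ(𝒞)| = 8.  σ(𝒞) = { {}, {D}, {E}, {D, E}, {A, B, C}, {A, B, C, D}, {A, B, C, E}, X }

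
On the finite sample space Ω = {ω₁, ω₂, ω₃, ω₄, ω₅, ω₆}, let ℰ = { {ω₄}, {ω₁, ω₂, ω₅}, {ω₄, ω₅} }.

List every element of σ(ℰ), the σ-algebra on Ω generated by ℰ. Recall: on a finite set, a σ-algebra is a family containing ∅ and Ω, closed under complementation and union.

σ(ℰ) = { ∅, {ω₄}, {ω₅}, {ω₁, ω₂}, {ω₃, ω₆}, {ω₄, ω₅}, {ω₁, ω₂, ω₄}, {ω₁, ω₂, ω₅}, {ω₃, ω₄, ω₆}, {ω₃, ω₅, ω₆}, {ω₁, ω₂, ω₃, ω₆}, {ω₁, ω₂, ω₄, ω₅}, {ω₃, ω₄, ω₅, ω₆}, {ω₁, ω₂, ω₃, ω₄, ω₆}, {ω₁, ω₂, ω₃, ω₅, ω₆}, Ω }

Derivation:
Begin from { ∅, {ω₄}, {ω₄, ω₅}, {ω₁, ω₂, ω₅}, Ω } (that is, ℰ plus ∅ and Ω).
Step 1: 4 new —
  {ω₃, ω₄, ω₆}  = Ω∖{ω₁, ω₂, ω₅}
  {ω₁, ω₂, ω₃, ω₆}  = Ω∖{ω₄, ω₅}
  {ω₁, ω₂, ω₄, ω₅}  = {ω₄, ω₅} ∪ {ω₁, ω₂, ω₅}
  {ω₁, ω₂, ω₃, ω₅, ω₆}  = Ω∖{ω₄}
Step 2: +3 →
  {ω₃, ω₆}  = Ω∖{ω₁, ω₂, ω₄, ω₅}
  {ω₃, ω₄, ω₅, ω₆}  = {ω₄, ω₅} ∪ {ω₃, ω₄, ω₆}
  {ω₁, ω₂, ω₃, ω₄, ω₆}  = {ω₁, ω₂, ω₃, ω₆} ∪ {ω₄}
Step 3 adds 2:
  {ω₅}  = Ω∖{ω₁, ω₂, ω₃, ω₄, ω₆}
  {ω₁, ω₂}  = Ω∖{ω₃, ω₄, ω₅, ω₆}
Step 4: +2 →
  {ω₁, ω₂, ω₄}  = {ω₁, ω₂} ∪ {ω₄}
  {ω₃, ω₅, ω₆}  = {ω₃, ω₆} ∪ {ω₅}
Step 5: no new sets; the family is a σ-algebra.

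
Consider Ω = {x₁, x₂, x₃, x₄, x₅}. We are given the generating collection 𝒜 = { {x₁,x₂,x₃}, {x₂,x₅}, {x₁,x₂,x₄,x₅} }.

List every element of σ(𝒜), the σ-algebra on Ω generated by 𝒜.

Take S₀ = 𝒜 ∪ {∅, Ω} = { ∅, {x₂,x₅}, {x₁,x₂,x₃}, {x₁,x₂,x₄,x₅}, Ω }.
Round 1: +4 →
  {x₃}  = Ω∖{x₁,x₂,x₄,x₅}
  {x₄,x₅}  = Ω∖{x₁,x₂,x₃}
  {x₁,x₃,x₄}  = Ω∖{x₂,x₅}
  {x₁,x₂,x₃,x₅}  = {x₂,x₅} ∪ {x₁,x₂,x₃}
  |family| = 9
Round 2 adds 6:
  {x₄}  = Ω∖{x₁,x₂,x₃,x₅}
  {x₂,x₃,x₅}  = {x₂,x₅} ∪ {x₃}
  {x₂,x₄,x₅}  = {x₂,x₅} ∪ {x₄,x₅}
  {x₃,x₄,x₅}  = {x₄,x₅} ∪ {x₃}
  {x₁,x₂,x₃,x₄}  = {x₁,x₂,x₃} ∪ {x₁,x₃,x₄}
  {x₁,x₃,x₄,x₅}  = {x₄,x₅} ∪ {x₁,x₃,x₄}
  |family| = 15
Round 3: 7 new —
  {x₂}  = Ω∖{x₁,x₃,x₄,x₅}
  {x₅}  = Ω∖{x₁,x₂,x₃,x₄}
  {x₁,x₂}  = Ω∖{x₃,x₄,x₅}
  {x₁,x₃}  = Ω∖{x₂,x₄,x₅}
  {x₁,x₄}  = Ω∖{x₂,x₃,x₅}
  {x₃,x₄}  = {x₃} ∪ {x₄}
  {x₂,x₃,x₄,x₅}  = {x₄,x₅} ∪ {x₂,x₃,x₅}
  |family| = 22
Round 4: 9 new —
  {x₁}  = Ω∖{x₂,x₃,x₄,x₅}
  {x₂,x₃}  = {x₂} ∪ {x₃}
  {x₂,x₄}  = {x₂} ∪ {x₄}
  {x₃,x₅}  = {x₅} ∪ {x₃}
  {x₁,x₂,x₄}  = {x₂} ∪ {x₁,x₄}
  {x₁,x₂,x₅}  = Ω∖{x₃,x₄}
  {x₁,x₃,x₅}  = {x₁,x₃} ∪ {x₅}
  {x₁,x₄,x₅}  = {x₄,x₅} ∪ {x₁,x₄}
  {x₂,x₃,x₄}  = {x₃,x₄} ∪ {x₂}
  |family| = 31
Round 5 adds 1:
  {x₁,x₅}  = Ω∖{x₂,x₃,x₄}
  |family| = 32
Round 6: no new sets; the family is a σ-algebra.

Therefore σ(𝒜) = { ∅, {x₁}, {x₂}, {x₃}, {x₄}, {x₅}, {x₁,x₂}, {x₁,x₃}, {x₁,x₄}, {x₁,x₅}, {x₂,x₃}, {x₂,x₄}, {x₂,x₅}, {x₃,x₄}, {x₃,x₅}, {x₄,x₅}, {x₁,x₂,x₃}, {x₁,x₂,x₄}, {x₁,x₂,x₅}, {x₁,x₃,x₄}, {x₁,x₃,x₅}, {x₁,x₄,x₅}, {x₂,x₃,x₄}, {x₂,x₃,x₅}, {x₂,x₄,x₅}, {x₃,x₄,x₅}, {x₁,x₂,x₃,x₄}, {x₁,x₂,x₃,x₅}, {x₁,x₂,x₄,x₅}, {x₁,x₃,x₄,x₅}, {x₂,x₃,x₄,x₅}, Ω } (|σ(𝒜)| = 32).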